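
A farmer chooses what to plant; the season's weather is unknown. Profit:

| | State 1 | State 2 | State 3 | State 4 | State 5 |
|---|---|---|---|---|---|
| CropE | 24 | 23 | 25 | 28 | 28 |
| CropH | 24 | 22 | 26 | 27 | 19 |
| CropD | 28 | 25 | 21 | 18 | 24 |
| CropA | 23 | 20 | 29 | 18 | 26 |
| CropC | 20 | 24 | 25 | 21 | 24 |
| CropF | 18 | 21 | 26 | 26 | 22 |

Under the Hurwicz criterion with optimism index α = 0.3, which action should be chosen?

CropE: 0.3·28 + 0.7·23 = 24.5
CropH: 0.3·27 + 0.7·19 = 21.4
CropD: 0.3·28 + 0.7·18 = 21
CropA: 0.3·29 + 0.7·18 = 21.3
CropC: 0.3·25 + 0.7·20 = 21.5
CropF: 0.3·26 + 0.7·18 = 20.4
Highest Hurwicz score = 24.5 → CropE.

CropE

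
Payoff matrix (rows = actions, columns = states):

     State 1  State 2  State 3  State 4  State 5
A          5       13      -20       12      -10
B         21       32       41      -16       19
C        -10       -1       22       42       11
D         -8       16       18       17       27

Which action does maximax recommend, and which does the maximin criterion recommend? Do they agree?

maximax → C; maximin → D (disagree)

Row maxima: A=13, B=41, C=42, D=27
Best best-case = 42 → C.
Row minima: A=-20, B=-16, C=-10, D=-8
Best worst-case = -8 → D.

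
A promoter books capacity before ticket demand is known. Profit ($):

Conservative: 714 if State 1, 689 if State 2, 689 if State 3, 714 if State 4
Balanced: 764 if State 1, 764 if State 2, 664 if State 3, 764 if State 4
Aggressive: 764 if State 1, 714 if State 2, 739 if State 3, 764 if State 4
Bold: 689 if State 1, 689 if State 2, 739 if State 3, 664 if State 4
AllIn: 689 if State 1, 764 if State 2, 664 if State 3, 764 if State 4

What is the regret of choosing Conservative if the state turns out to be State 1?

50

Best payoff under State 1 is 764.
Regret = 764 − 714 = 50.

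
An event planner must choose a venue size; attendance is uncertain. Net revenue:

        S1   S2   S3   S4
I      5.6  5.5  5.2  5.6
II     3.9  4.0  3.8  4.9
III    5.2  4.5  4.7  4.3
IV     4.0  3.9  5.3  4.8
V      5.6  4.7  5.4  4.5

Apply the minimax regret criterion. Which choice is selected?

Column bests: S1=5.6, S2=5.5, S3=5.4, S4=5.6.
I regrets: 0.0, 0.0, 0.2, 0.0 → max 0.2
II regrets: 1.7, 1.5, 1.6, 0.7 → max 1.7
III regrets: 0.4, 1.0, 0.7, 1.3 → max 1.3
IV regrets: 1.6, 1.6, 0.1, 0.8 → max 1.6
V regrets: 0.0, 0.8, 0.0, 1.1 → max 1.1
Smallest max regret = 0.2 → I.

I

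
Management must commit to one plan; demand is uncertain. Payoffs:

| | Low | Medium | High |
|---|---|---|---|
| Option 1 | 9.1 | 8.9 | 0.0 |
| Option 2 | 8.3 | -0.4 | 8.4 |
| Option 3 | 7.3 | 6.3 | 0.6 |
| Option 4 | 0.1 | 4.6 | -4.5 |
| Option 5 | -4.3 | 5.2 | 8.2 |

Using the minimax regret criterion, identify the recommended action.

Column bests: Low=9.1, Medium=8.9, High=8.4.
Option 1 regrets: 0.0, 0.0, 8.4 → max 8.4
Option 2 regrets: 0.8, 9.3, 0.0 → max 9.3
Option 3 regrets: 1.8, 2.6, 7.8 → max 7.8
Option 4 regrets: 9.0, 4.3, 12.9 → max 12.9
Option 5 regrets: 13.4, 3.7, 0.2 → max 13.4
Smallest max regret = 7.8 → Option 3.

Option 3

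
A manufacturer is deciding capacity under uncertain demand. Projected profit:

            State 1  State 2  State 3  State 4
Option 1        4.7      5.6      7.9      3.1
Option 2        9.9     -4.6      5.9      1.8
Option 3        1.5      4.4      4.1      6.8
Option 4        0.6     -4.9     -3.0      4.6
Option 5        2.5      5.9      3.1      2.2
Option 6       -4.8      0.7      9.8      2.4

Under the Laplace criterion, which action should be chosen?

Row averages: Option 1=5.325, Option 2=3.25, Option 3=4.2, Option 4=-0.675, Option 5=3.425, Option 6=2.025
Highest average = 5.325 → Option 1.

Option 1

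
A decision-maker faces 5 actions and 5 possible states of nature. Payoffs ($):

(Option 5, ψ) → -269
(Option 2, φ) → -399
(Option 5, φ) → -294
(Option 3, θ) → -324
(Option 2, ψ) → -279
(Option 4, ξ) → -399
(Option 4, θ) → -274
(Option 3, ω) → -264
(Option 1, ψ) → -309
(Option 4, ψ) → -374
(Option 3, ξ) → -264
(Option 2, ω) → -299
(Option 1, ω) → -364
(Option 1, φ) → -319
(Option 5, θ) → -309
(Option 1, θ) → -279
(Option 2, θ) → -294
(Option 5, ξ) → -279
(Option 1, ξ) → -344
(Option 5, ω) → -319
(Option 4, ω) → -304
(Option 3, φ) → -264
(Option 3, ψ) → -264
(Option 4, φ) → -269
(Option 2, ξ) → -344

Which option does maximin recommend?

Option 5

Row minima: Option 1=-364, Option 2=-399, Option 3=-324, Option 4=-399, Option 5=-319
Best worst-case = -319 → Option 5.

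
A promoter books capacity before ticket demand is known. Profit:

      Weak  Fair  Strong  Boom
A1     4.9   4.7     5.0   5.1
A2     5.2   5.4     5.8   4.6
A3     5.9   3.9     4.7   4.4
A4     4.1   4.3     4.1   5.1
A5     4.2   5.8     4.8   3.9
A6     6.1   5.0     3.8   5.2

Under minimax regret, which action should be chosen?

Column bests: Weak=6.1, Fair=5.8, Strong=5.8, Boom=5.2.
A1 regrets: 1.2, 1.1, 0.8, 0.1 → max 1.2
A2 regrets: 0.9, 0.4, 0.0, 0.6 → max 0.9
A3 regrets: 0.2, 1.9, 1.1, 0.8 → max 1.9
A4 regrets: 2.0, 1.5, 1.7, 0.1 → max 2.0
A5 regrets: 1.9, 0.0, 1.0, 1.3 → max 1.9
A6 regrets: 0.0, 0.8, 2.0, 0.0 → max 2.0
Smallest max regret = 0.9 → A2.

A2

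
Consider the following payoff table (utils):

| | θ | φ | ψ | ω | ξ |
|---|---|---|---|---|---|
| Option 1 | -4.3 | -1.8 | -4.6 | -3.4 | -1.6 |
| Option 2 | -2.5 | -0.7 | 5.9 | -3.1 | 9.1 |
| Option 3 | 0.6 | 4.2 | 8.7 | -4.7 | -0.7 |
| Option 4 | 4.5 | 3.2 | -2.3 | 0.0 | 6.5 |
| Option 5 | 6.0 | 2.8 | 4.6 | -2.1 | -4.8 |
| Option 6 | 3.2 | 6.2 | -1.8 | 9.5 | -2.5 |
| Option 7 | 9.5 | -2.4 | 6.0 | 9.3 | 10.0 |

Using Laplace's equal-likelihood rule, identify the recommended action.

Row averages: Option 1=-3.14, Option 2=1.74, Option 3=1.62, Option 4=2.38, Option 5=1.3, Option 6=2.92, Option 7=6.48
Highest average = 6.48 → Option 7.

Option 7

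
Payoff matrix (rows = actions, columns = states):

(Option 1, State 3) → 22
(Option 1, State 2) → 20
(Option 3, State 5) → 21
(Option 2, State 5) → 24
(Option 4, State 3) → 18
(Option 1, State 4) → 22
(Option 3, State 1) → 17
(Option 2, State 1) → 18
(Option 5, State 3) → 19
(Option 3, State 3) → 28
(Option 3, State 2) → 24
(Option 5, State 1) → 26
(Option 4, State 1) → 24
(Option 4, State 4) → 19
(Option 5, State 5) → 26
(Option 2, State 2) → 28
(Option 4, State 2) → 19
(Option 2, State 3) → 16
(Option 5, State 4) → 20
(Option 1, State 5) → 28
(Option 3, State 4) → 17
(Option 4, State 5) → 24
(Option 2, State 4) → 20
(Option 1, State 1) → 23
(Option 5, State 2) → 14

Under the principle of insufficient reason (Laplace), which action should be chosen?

Option 1

Row averages: Option 1=23, Option 2=21.2, Option 3=21.4, Option 4=20.8, Option 5=21
Highest average = 23 → Option 1.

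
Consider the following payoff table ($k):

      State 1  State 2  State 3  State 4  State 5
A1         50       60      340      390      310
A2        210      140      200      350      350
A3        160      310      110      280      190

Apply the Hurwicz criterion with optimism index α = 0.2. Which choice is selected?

A2

A1: 0.2·390 + 0.8·50 = 118
A2: 0.2·350 + 0.8·140 = 182
A3: 0.2·310 + 0.8·110 = 150
Highest Hurwicz score = 182 → A2.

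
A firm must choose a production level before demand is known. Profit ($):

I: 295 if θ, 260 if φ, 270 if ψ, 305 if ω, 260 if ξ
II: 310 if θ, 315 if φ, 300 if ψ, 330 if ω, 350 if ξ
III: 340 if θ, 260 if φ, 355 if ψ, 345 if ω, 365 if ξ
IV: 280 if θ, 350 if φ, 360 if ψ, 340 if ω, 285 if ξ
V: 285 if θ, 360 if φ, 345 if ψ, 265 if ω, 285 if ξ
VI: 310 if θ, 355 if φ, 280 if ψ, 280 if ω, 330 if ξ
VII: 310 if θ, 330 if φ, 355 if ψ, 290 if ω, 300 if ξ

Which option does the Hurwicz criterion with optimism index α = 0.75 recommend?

IV

I: 0.75·305 + 0.25·260 = 293.75
II: 0.75·350 + 0.25·300 = 337.5
III: 0.75·365 + 0.25·260 = 338.75
IV: 0.75·360 + 0.25·280 = 340
V: 0.75·360 + 0.25·265 = 336.25
VI: 0.75·355 + 0.25·280 = 336.25
VII: 0.75·355 + 0.25·290 = 338.75
Highest Hurwicz score = 340 → IV.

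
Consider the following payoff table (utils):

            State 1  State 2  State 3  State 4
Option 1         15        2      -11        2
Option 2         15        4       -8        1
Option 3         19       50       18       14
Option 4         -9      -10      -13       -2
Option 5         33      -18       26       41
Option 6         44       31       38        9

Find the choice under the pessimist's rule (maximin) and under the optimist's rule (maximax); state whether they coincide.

Row minima: Option 1=-11, Option 2=-8, Option 3=14, Option 4=-13, Option 5=-18, Option 6=9
Best worst-case = 14 → Option 3.
Row maxima: Option 1=15, Option 2=15, Option 3=50, Option 4=-2, Option 5=41, Option 6=44
Best best-case = 50 → Option 3.

maximin → Option 3; maximax → Option 3 (agree)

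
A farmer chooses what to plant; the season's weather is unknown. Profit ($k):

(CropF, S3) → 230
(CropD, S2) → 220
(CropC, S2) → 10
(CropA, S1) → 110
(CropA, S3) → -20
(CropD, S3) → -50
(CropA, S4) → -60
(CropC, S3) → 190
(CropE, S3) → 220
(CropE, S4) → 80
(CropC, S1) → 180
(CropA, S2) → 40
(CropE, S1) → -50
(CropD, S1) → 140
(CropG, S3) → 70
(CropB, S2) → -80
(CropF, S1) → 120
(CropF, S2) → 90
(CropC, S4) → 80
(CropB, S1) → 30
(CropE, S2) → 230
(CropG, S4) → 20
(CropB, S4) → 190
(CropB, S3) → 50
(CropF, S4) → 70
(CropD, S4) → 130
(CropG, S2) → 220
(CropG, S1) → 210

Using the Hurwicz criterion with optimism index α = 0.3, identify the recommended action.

CropB: 0.3·190 + 0.7·(-80) = 1
CropF: 0.3·230 + 0.7·70 = 118
CropC: 0.3·190 + 0.7·10 = 64
CropG: 0.3·220 + 0.7·20 = 80
CropE: 0.3·230 + 0.7·(-50) = 34
CropA: 0.3·110 + 0.7·(-60) = -9
CropD: 0.3·220 + 0.7·(-50) = 31
Highest Hurwicz score = 118 → CropF.

CropF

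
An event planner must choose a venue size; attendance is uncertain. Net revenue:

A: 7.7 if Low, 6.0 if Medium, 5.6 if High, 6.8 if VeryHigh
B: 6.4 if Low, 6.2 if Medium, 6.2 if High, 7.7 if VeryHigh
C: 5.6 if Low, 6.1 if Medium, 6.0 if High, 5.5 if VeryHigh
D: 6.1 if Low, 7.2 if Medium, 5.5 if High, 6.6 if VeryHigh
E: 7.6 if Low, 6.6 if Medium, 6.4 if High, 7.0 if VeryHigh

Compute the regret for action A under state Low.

Best payoff under Low is 7.7.
Regret = 7.7 − 7.7 = 0.0.

0.0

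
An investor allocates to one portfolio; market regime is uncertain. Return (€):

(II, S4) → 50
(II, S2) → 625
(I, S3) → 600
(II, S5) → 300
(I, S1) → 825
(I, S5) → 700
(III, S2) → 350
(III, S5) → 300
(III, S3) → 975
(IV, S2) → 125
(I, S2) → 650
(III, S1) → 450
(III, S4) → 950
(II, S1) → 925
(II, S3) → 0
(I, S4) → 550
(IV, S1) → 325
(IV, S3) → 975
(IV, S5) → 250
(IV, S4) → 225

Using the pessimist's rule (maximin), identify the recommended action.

Row minima: I=550, II=0, III=300, IV=125
Best worst-case = 550 → I.

I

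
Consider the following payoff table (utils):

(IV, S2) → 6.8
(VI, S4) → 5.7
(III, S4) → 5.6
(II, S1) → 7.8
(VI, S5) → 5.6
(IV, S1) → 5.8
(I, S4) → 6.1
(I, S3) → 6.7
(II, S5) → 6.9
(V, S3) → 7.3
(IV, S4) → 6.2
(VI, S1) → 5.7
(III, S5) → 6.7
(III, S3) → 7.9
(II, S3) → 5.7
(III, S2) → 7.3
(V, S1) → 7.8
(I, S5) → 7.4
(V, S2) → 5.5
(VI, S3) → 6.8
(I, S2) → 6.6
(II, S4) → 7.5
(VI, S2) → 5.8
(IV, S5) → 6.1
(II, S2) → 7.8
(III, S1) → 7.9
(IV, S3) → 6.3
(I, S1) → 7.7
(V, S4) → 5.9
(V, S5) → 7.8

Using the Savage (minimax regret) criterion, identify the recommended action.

I

Column bests: S1=7.9, S2=7.8, S3=7.9, S4=7.5, S5=7.8.
I regrets: 0.2, 1.2, 1.2, 1.4, 0.4 → max 1.4
II regrets: 0.1, 0.0, 2.2, 0.0, 0.9 → max 2.2
III regrets: 0.0, 0.5, 0.0, 1.9, 1.1 → max 1.9
IV regrets: 2.1, 1.0, 1.6, 1.3, 1.7 → max 2.1
V regrets: 0.1, 2.3, 0.6, 1.6, 0.0 → max 2.3
VI regrets: 2.2, 2.0, 1.1, 1.8, 2.2 → max 2.2
Smallest max regret = 1.4 → I.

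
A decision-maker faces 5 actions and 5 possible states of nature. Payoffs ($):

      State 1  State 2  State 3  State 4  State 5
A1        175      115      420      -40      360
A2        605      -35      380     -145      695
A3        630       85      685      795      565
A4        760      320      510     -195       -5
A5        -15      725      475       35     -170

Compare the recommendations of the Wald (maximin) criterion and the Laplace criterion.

Row minima: A1=-40, A2=-145, A3=85, A4=-195, A5=-170
Best worst-case = 85 → A3.
Row averages: A1=206, A2=300, A3=552, A4=278, A5=210
Highest average = 552 → A3.

maximin → A3; laplace → A3 (agree)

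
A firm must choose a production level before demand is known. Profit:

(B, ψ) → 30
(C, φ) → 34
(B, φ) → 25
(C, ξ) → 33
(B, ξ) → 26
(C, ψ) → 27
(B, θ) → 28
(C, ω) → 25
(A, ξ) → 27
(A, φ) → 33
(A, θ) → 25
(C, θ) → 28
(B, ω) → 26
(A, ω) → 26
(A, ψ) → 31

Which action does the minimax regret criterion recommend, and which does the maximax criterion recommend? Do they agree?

minimax regret → C; maximax → C (agree)

Column bests: θ=28, φ=34, ψ=31, ω=26, ξ=33.
A regrets: 3, 1, 0, 0, 6 → max 6
B regrets: 0, 9, 1, 0, 7 → max 9
C regrets: 0, 0, 4, 1, 0 → max 4
Smallest max regret = 4 → C.
Row maxima: A=33, B=30, C=34
Best best-case = 34 → C.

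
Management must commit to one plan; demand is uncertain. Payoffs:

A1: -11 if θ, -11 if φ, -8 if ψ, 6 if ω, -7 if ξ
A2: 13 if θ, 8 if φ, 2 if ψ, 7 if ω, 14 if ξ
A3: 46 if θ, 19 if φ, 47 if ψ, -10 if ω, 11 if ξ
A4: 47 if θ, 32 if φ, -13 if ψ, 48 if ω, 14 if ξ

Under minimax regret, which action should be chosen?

Column bests: θ=47, φ=32, ψ=47, ω=48, ξ=14.
A1 regrets: 58, 43, 55, 42, 21 → max 58
A2 regrets: 34, 24, 45, 41, 0 → max 45
A3 regrets: 1, 13, 0, 58, 3 → max 58
A4 regrets: 0, 0, 60, 0, 0 → max 60
Smallest max regret = 45 → A2.

A2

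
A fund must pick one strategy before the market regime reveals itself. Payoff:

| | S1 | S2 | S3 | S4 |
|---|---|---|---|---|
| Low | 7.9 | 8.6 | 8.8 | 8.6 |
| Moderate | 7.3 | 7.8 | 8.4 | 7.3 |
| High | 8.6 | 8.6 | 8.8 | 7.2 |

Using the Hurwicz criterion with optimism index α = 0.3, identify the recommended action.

Low

Low: 0.3·8.8 + 0.7·7.9 = 8.17
Moderate: 0.3·8.4 + 0.7·7.3 = 7.63
High: 0.3·8.8 + 0.7·7.2 = 7.68
Highest Hurwicz score = 8.17 → Low.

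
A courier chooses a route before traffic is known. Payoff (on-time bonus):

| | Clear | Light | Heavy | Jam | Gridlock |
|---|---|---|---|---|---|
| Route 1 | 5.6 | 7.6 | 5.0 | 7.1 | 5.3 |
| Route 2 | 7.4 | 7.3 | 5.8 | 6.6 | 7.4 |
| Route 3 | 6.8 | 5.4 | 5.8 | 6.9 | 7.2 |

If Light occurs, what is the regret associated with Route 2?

Best payoff under Light is 7.6.
Regret = 7.6 − 7.3 = 0.3.

0.3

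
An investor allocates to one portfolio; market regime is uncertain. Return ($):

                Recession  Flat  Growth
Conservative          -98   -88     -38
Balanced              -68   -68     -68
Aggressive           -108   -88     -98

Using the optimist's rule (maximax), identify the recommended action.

Conservative

Row maxima: Conservative=-38, Balanced=-68, Aggressive=-88
Best best-case = -38 → Conservative.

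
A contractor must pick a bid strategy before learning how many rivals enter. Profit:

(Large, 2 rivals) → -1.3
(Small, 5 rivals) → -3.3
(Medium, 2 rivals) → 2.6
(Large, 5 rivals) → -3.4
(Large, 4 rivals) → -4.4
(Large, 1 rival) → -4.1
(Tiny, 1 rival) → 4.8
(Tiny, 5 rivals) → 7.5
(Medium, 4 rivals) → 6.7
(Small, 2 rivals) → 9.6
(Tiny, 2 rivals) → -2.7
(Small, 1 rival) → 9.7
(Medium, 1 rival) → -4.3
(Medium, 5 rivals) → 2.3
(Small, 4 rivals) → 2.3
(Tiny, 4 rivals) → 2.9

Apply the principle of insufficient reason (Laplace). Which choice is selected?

Row averages: Tiny=3.125, Small=4.575, Medium=1.825, Large=-3.3
Highest average = 4.575 → Small.

Small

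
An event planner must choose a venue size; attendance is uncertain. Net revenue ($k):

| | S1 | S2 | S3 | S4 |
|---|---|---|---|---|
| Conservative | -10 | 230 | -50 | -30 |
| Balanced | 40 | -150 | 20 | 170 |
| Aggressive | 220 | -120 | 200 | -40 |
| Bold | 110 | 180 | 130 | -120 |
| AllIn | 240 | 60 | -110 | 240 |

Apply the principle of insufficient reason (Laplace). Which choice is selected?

AllIn

Row averages: Conservative=35, Balanced=20, Aggressive=65, Bold=75, AllIn=107.5
Highest average = 107.5 → AllIn.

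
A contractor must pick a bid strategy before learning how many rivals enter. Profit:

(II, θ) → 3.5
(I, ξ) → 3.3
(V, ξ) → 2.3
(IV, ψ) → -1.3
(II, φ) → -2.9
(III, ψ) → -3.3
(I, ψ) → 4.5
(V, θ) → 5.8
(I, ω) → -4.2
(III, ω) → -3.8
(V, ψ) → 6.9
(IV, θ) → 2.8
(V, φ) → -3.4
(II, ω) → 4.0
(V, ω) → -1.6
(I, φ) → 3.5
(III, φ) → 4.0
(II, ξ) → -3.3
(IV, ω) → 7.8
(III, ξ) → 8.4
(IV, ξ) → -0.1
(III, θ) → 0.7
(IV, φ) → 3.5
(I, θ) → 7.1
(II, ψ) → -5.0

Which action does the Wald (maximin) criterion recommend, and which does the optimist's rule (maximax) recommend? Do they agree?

maximin → IV; maximax → III (disagree)

Row minima: I=-4.2, II=-5.0, III=-3.8, IV=-1.3, V=-3.4
Best worst-case = -1.3 → IV.
Row maxima: I=7.1, II=4.0, III=8.4, IV=7.8, V=6.9
Best best-case = 8.4 → III.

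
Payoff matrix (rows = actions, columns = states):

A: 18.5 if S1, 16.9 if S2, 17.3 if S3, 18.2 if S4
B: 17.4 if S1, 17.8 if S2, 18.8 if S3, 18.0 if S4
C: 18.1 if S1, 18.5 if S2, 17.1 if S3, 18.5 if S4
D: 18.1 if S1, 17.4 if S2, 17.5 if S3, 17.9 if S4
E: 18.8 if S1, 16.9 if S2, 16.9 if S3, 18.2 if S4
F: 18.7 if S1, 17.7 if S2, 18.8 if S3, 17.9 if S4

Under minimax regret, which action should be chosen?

Column bests: S1=18.8, S2=18.5, S3=18.8, S4=18.5.
A regrets: 0.3, 1.6, 1.5, 0.3 → max 1.6
B regrets: 1.4, 0.7, 0.0, 0.5 → max 1.4
C regrets: 0.7, 0.0, 1.7, 0.0 → max 1.7
D regrets: 0.7, 1.1, 1.3, 0.6 → max 1.3
E regrets: 0.0, 1.6, 1.9, 0.3 → max 1.9
F regrets: 0.1, 0.8, 0.0, 0.6 → max 0.8
Smallest max regret = 0.8 → F.

F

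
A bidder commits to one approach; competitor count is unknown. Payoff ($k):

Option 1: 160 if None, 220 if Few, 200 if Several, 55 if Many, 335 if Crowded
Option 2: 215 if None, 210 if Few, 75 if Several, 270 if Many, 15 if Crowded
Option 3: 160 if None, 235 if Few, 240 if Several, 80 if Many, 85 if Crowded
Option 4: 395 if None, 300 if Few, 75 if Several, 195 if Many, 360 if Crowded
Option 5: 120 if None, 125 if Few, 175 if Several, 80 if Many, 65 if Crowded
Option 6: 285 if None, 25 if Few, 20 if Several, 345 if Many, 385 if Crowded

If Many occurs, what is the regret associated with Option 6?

0

Best payoff under Many is 345.
Regret = 345 − 345 = 0.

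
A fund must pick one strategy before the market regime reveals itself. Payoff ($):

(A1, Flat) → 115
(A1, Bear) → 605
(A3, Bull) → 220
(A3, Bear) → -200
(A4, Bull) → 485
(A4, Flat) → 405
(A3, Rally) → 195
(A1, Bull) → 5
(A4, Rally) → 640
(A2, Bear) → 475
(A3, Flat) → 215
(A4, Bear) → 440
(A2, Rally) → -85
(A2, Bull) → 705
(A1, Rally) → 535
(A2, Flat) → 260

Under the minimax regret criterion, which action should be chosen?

Column bests: Bear=605, Flat=405, Bull=705, Rally=640.
A1 regrets: 0, 290, 700, 105 → max 700
A2 regrets: 130, 145, 0, 725 → max 725
A3 regrets: 805, 190, 485, 445 → max 805
A4 regrets: 165, 0, 220, 0 → max 220
Smallest max regret = 220 → A4.

A4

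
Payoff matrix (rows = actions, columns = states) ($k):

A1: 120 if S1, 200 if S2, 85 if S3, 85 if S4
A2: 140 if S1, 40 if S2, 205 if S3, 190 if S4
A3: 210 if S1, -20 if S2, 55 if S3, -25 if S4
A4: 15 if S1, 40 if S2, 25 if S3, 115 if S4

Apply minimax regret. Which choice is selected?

A1

Column bests: S1=210, S2=200, S3=205, S4=190.
A1 regrets: 90, 0, 120, 105 → max 120
A2 regrets: 70, 160, 0, 0 → max 160
A3 regrets: 0, 220, 150, 215 → max 220
A4 regrets: 195, 160, 180, 75 → max 195
Smallest max regret = 120 → A1.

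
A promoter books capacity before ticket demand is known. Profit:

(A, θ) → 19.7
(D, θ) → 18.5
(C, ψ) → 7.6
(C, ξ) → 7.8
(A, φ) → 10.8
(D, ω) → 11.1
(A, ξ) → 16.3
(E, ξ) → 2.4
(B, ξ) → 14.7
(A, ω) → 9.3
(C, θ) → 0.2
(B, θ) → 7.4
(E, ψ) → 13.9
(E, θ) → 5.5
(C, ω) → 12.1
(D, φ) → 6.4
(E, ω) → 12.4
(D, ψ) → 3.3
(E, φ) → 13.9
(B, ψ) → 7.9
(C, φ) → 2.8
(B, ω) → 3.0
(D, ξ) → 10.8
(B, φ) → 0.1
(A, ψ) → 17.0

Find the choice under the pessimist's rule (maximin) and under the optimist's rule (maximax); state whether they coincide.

Row minima: A=9.3, B=0.1, C=0.2, D=3.3, E=2.4
Best worst-case = 9.3 → A.
Row maxima: A=19.7, B=14.7, C=12.1, D=18.5, E=13.9
Best best-case = 19.7 → A.

maximin → A; maximax → A (agree)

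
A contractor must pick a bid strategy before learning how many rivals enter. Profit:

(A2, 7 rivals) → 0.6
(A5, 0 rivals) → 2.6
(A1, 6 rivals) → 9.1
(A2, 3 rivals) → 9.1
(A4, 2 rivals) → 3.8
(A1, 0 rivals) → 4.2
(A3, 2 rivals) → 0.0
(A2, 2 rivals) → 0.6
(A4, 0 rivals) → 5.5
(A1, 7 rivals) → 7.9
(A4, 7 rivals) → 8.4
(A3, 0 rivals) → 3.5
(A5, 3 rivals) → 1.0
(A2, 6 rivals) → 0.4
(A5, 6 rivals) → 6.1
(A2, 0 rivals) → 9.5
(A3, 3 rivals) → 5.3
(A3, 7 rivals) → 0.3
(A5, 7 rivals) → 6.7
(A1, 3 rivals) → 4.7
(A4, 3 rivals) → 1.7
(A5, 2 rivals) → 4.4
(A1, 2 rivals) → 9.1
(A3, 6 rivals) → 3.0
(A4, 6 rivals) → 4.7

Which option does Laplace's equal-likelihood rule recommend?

Row averages: A1=7, A2=4.04, A3=2.42, A4=4.82, A5=4.16
Highest average = 7 → A1.

A1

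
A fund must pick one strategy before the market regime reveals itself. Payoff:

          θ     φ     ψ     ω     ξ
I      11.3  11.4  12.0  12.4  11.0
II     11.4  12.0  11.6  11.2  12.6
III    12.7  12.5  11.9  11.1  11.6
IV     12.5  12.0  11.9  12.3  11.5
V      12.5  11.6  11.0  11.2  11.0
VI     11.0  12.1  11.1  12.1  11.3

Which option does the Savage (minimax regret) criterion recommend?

Column bests: θ=12.7, φ=12.5, ψ=12.0, ω=12.4, ξ=12.6.
I regrets: 1.4, 1.1, 0.0, 0.0, 1.6 → max 1.6
II regrets: 1.3, 0.5, 0.4, 1.2, 0.0 → max 1.3
III regrets: 0.0, 0.0, 0.1, 1.3, 1.0 → max 1.3
IV regrets: 0.2, 0.5, 0.1, 0.1, 1.1 → max 1.1
V regrets: 0.2, 0.9, 1.0, 1.2, 1.6 → max 1.6
VI regrets: 1.7, 0.4, 0.9, 0.3, 1.3 → max 1.7
Smallest max regret = 1.1 → IV.

IV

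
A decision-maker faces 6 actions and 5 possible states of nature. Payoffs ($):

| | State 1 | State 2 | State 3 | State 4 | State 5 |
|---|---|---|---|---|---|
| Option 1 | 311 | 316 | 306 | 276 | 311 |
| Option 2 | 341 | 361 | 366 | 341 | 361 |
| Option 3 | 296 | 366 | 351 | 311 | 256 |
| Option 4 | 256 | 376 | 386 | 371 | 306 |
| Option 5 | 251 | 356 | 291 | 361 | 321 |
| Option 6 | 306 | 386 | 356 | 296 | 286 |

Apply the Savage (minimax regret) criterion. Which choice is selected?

Column bests: State 1=341, State 2=386, State 3=386, State 4=371, State 5=361.
Option 1 regrets: 30, 70, 80, 95, 50 → max 95
Option 2 regrets: 0, 25, 20, 30, 0 → max 30
Option 3 regrets: 45, 20, 35, 60, 105 → max 105
Option 4 regrets: 85, 10, 0, 0, 55 → max 85
Option 5 regrets: 90, 30, 95, 10, 40 → max 95
Option 6 regrets: 35, 0, 30, 75, 75 → max 75
Smallest max regret = 30 → Option 2.

Option 2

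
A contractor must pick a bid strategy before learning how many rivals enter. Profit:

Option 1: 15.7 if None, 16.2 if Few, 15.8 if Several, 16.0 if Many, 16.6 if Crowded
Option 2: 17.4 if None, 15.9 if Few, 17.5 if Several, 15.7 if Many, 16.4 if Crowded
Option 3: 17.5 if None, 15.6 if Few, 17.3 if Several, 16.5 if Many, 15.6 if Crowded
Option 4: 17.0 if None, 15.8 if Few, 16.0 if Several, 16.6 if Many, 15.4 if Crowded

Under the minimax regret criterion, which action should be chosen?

Option 2

Column bests: None=17.5, Few=16.2, Several=17.5, Many=16.6, Crowded=16.6.
Option 1 regrets: 1.8, 0.0, 1.7, 0.6, 0.0 → max 1.8
Option 2 regrets: 0.1, 0.3, 0.0, 0.9, 0.2 → max 0.9
Option 3 regrets: 0.0, 0.6, 0.2, 0.1, 1.0 → max 1.0
Option 4 regrets: 0.5, 0.4, 1.5, 0.0, 1.2 → max 1.5
Smallest max regret = 0.9 → Option 2.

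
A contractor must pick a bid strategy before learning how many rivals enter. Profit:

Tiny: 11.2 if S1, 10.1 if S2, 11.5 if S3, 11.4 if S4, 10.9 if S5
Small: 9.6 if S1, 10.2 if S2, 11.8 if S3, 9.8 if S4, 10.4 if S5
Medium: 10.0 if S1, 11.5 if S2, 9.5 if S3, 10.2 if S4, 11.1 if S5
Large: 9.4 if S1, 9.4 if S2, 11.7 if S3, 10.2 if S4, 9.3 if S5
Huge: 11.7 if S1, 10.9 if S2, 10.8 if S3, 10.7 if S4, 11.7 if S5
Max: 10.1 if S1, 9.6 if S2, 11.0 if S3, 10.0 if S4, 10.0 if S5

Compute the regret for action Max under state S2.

1.9

Best payoff under S2 is 11.5.
Regret = 11.5 − 9.6 = 1.9.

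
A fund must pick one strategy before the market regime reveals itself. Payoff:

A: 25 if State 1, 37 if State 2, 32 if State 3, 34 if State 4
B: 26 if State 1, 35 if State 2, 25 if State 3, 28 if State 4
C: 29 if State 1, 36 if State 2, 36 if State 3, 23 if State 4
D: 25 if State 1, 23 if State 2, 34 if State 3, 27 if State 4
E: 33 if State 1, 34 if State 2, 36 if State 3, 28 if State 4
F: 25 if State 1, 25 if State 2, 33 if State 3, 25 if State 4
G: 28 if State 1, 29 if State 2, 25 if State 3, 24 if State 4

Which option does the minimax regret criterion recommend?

Column bests: State 1=33, State 2=37, State 3=36, State 4=34.
A regrets: 8, 0, 4, 0 → max 8
B regrets: 7, 2, 11, 6 → max 11
C regrets: 4, 1, 0, 11 → max 11
D regrets: 8, 14, 2, 7 → max 14
E regrets: 0, 3, 0, 6 → max 6
F regrets: 8, 12, 3, 9 → max 12
G regrets: 5, 8, 11, 10 → max 11
Smallest max regret = 6 → E.

E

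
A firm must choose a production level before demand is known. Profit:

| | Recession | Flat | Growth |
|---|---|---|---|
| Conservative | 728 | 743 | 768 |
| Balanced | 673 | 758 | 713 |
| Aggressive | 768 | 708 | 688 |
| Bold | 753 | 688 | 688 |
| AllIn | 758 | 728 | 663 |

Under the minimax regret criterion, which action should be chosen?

Column bests: Recession=768, Flat=758, Growth=768.
Conservative regrets: 40, 15, 0 → max 40
Balanced regrets: 95, 0, 55 → max 95
Aggressive regrets: 0, 50, 80 → max 80
Bold regrets: 15, 70, 80 → max 80
AllIn regrets: 10, 30, 105 → max 105
Smallest max regret = 40 → Conservative.

Conservative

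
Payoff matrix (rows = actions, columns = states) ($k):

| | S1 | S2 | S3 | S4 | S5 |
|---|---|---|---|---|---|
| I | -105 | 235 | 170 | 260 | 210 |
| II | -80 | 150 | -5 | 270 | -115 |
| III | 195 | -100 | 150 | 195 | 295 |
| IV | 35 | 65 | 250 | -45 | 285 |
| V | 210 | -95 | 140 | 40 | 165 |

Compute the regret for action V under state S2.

330

Best payoff under S2 is 235.
Regret = 235 − (-95) = 330.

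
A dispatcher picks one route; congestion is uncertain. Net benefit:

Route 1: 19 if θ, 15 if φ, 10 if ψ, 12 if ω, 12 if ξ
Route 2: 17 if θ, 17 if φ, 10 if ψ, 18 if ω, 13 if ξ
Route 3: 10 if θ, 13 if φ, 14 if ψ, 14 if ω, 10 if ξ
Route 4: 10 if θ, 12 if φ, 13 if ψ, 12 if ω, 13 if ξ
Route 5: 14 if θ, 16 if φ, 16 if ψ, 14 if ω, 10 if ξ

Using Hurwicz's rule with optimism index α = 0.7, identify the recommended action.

Route 1

Route 1: 0.7·19 + 0.3·10 = 16.3
Route 2: 0.7·18 + 0.3·10 = 15.6
Route 3: 0.7·14 + 0.3·10 = 12.8
Route 4: 0.7·13 + 0.3·10 = 12.1
Route 5: 0.7·16 + 0.3·10 = 14.2
Highest Hurwicz score = 16.3 → Route 1.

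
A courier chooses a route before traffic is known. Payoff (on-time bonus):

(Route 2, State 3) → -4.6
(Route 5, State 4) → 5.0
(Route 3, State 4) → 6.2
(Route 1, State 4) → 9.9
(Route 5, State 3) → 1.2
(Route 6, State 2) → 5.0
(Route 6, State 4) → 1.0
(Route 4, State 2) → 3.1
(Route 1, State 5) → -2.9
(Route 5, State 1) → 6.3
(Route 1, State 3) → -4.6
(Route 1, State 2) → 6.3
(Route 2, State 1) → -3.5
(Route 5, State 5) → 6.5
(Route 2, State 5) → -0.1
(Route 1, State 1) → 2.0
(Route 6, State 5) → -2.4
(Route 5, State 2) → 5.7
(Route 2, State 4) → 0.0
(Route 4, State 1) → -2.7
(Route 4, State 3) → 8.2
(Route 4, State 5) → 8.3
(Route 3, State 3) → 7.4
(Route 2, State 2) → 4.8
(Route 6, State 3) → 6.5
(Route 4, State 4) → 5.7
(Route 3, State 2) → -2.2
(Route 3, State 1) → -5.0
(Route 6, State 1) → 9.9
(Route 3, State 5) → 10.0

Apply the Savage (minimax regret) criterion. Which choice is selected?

Column bests: State 1=9.9, State 2=6.3, State 3=8.2, State 4=9.9, State 5=10.0.
Route 1 regrets: 7.9, 0.0, 12.8, 0.0, 12.9 → max 12.9
Route 2 regrets: 13.4, 1.5, 12.8, 9.9, 10.1 → max 13.4
Route 3 regrets: 14.9, 8.5, 0.8, 3.7, 0.0 → max 14.9
Route 4 regrets: 12.6, 3.2, 0.0, 4.2, 1.7 → max 12.6
Route 5 regrets: 3.6, 0.6, 7.0, 4.9, 3.5 → max 7.0
Route 6 regrets: 0.0, 1.3, 1.7, 8.9, 12.4 → max 12.4
Smallest max regret = 7.0 → Route 5.

Route 5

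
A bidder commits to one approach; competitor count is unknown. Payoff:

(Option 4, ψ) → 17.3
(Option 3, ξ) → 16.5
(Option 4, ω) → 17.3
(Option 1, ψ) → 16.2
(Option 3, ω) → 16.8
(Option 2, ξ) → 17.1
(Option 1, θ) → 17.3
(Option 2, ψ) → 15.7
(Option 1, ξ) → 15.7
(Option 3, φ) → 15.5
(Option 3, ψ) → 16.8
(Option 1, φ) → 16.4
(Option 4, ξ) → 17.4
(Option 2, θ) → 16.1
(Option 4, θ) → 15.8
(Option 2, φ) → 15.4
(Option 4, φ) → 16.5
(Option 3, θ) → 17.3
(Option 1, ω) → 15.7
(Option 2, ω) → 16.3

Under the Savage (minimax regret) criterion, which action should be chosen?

Column bests: θ=17.3, φ=16.5, ψ=17.3, ω=17.3, ξ=17.4.
Option 1 regrets: 0.0, 0.1, 1.1, 1.6, 1.7 → max 1.7
Option 2 regrets: 1.2, 1.1, 1.6, 1.0, 0.3 → max 1.6
Option 3 regrets: 0.0, 1.0, 0.5, 0.5, 0.9 → max 1.0
Option 4 regrets: 1.5, 0.0, 0.0, 0.0, 0.0 → max 1.5
Smallest max regret = 1.0 → Option 3.

Option 3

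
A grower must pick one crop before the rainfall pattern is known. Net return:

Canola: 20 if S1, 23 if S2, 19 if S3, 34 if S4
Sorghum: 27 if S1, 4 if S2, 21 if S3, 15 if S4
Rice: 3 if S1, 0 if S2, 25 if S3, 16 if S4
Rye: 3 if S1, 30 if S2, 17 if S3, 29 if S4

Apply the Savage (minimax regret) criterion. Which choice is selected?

Canola

Column bests: S1=27, S2=30, S3=25, S4=34.
Canola regrets: 7, 7, 6, 0 → max 7
Sorghum regrets: 0, 26, 4, 19 → max 26
Rice regrets: 24, 30, 0, 18 → max 30
Rye regrets: 24, 0, 8, 5 → max 24
Smallest max regret = 7 → Canola.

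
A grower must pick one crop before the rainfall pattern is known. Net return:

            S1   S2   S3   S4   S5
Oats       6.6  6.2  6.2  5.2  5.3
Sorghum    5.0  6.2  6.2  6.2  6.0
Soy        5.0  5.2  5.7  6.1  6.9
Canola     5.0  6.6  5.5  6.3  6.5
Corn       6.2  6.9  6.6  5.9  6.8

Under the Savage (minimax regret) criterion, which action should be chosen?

Corn

Column bests: S1=6.6, S2=6.9, S3=6.6, S4=6.3, S5=6.9.
Oats regrets: 0.0, 0.7, 0.4, 1.1, 1.6 → max 1.6
Sorghum regrets: 1.6, 0.7, 0.4, 0.1, 0.9 → max 1.6
Soy regrets: 1.6, 1.7, 0.9, 0.2, 0.0 → max 1.7
Canola regrets: 1.6, 0.3, 1.1, 0.0, 0.4 → max 1.6
Corn regrets: 0.4, 0.0, 0.0, 0.4, 0.1 → max 0.4
Smallest max regret = 0.4 → Corn.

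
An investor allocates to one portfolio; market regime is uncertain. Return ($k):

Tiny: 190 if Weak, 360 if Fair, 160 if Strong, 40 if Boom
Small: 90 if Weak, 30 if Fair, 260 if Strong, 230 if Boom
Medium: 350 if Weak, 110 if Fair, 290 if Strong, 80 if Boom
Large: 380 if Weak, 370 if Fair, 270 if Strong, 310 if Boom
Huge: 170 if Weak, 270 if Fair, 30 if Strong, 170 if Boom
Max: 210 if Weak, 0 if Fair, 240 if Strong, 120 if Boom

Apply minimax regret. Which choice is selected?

Column bests: Weak=380, Fair=370, Strong=290, Boom=310.
Tiny regrets: 190, 10, 130, 270 → max 270
Small regrets: 290, 340, 30, 80 → max 340
Medium regrets: 30, 260, 0, 230 → max 260
Large regrets: 0, 0, 20, 0 → max 20
Huge regrets: 210, 100, 260, 140 → max 260
Max regrets: 170, 370, 50, 190 → max 370
Smallest max regret = 20 → Large.

Large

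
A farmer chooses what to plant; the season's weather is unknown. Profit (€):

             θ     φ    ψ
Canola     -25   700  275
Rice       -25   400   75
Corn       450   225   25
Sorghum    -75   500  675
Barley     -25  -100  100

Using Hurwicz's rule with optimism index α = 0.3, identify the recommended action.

Canola

Canola: 0.3·700 + 0.7·(-25) = 192.5
Rice: 0.3·400 + 0.7·(-25) = 102.5
Corn: 0.3·450 + 0.7·25 = 152.5
Sorghum: 0.3·675 + 0.7·(-75) = 150
Barley: 0.3·100 + 0.7·(-100) = -40
Highest Hurwicz score = 192.5 → Canola.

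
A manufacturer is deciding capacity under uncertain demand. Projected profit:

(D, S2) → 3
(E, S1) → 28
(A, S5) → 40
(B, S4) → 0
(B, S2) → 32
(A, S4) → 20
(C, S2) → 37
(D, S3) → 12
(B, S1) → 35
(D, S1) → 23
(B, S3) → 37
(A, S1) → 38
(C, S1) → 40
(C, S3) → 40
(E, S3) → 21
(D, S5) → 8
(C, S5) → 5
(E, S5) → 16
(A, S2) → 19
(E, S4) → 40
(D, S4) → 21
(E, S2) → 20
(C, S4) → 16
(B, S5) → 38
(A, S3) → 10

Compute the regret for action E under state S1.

Best payoff under S1 is 40.
Regret = 40 − 28 = 12.

12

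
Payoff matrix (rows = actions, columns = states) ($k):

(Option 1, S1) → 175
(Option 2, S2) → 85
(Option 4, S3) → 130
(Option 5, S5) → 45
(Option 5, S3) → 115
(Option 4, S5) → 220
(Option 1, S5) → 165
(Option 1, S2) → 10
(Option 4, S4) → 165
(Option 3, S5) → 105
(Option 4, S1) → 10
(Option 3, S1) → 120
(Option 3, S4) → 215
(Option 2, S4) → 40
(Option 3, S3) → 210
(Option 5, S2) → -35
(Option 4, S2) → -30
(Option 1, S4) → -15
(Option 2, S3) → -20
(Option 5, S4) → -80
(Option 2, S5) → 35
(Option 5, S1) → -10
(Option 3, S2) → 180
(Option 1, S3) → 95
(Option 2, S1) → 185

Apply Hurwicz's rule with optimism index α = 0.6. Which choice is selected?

Option 1: 0.6·175 + 0.4·(-15) = 99
Option 2: 0.6·185 + 0.4·(-20) = 103
Option 3: 0.6·215 + 0.4·105 = 171
Option 4: 0.6·220 + 0.4·(-30) = 120
Option 5: 0.6·115 + 0.4·(-80) = 37
Highest Hurwicz score = 171 → Option 3.

Option 3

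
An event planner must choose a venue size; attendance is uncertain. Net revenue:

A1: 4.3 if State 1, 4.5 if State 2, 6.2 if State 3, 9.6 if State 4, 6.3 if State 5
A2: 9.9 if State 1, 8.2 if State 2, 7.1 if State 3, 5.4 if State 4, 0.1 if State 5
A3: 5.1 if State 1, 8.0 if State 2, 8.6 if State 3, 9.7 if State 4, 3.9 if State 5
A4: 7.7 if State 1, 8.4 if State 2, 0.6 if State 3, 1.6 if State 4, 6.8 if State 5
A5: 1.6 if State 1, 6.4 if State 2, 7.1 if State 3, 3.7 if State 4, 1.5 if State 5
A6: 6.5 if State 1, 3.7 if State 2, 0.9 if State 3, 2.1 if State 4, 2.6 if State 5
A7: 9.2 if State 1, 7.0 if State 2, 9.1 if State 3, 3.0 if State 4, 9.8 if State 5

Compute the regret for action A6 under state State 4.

7.6

Best payoff under State 4 is 9.7.
Regret = 9.7 − 2.1 = 7.6.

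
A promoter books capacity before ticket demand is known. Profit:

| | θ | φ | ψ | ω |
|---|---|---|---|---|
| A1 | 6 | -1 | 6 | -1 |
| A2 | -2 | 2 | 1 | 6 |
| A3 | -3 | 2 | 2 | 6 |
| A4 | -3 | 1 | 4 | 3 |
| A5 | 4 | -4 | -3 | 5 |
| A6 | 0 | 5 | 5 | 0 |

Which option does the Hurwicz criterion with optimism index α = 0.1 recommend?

A6

A1: 0.1·6 + 0.9·(-1) = -0.3
A2: 0.1·6 + 0.9·(-2) = -1.2
A3: 0.1·6 + 0.9·(-3) = -2.1
A4: 0.1·4 + 0.9·(-3) = -2.3
A5: 0.1·5 + 0.9·(-4) = -3.1
A6: 0.1·5 + 0.9·0 = 0.5
Highest Hurwicz score = 0.5 → A6.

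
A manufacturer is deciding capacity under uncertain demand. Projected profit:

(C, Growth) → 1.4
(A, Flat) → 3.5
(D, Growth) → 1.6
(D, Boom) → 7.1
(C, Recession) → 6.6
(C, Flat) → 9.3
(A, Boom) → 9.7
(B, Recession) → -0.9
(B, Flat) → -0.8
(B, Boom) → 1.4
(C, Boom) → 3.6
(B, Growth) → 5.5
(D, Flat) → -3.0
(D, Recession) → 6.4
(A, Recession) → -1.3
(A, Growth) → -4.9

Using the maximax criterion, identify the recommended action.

Row maxima: A=9.7, B=5.5, C=9.3, D=7.1
Best best-case = 9.7 → A.

A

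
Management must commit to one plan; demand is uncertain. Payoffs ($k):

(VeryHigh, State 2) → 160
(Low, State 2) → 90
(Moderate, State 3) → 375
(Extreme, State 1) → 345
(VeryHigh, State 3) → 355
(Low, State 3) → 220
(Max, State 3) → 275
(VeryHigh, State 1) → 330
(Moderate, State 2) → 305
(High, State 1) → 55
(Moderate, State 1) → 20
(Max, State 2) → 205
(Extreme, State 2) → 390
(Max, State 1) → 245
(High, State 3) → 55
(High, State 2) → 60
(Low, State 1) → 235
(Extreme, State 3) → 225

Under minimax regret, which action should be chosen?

Extreme

Column bests: State 1=345, State 2=390, State 3=375.
Low regrets: 110, 300, 155 → max 300
Moderate regrets: 325, 85, 0 → max 325
High regrets: 290, 330, 320 → max 330
VeryHigh regrets: 15, 230, 20 → max 230
Extreme regrets: 0, 0, 150 → max 150
Max regrets: 100, 185, 100 → max 185
Smallest max regret = 150 → Extreme.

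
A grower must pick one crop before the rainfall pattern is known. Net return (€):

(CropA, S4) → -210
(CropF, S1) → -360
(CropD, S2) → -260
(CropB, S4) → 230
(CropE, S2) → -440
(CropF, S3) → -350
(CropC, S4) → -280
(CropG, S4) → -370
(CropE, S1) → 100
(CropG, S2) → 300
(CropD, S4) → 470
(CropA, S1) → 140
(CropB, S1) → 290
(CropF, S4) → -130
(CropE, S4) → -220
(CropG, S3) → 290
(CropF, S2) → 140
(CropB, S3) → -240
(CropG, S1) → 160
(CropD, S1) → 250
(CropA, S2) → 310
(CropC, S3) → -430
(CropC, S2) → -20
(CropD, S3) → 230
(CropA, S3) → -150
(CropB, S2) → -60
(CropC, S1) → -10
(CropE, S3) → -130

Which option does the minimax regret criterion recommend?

Column bests: S1=290, S2=310, S3=290, S4=470.
CropB regrets: 0, 370, 530, 240 → max 530
CropF regrets: 650, 170, 640, 600 → max 650
CropC regrets: 300, 330, 720, 750 → max 750
CropG regrets: 130, 10, 0, 840 → max 840
CropE regrets: 190, 750, 420, 690 → max 750
CropA regrets: 150, 0, 440, 680 → max 680
CropD regrets: 40, 570, 60, 0 → max 570
Smallest max regret = 530 → CropB.

CropB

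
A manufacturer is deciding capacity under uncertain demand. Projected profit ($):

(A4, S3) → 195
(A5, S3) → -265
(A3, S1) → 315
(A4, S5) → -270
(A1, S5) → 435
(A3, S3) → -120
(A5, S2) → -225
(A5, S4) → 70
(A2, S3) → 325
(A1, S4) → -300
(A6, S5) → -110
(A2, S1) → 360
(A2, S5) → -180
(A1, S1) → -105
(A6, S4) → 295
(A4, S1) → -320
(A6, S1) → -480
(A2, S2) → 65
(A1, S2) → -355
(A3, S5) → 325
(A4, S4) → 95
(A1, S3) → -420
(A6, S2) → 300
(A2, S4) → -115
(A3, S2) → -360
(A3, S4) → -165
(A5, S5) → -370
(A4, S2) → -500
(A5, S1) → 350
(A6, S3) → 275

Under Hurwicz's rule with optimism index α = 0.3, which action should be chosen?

A1: 0.3·435 + 0.7·(-420) = -163.5
A2: 0.3·360 + 0.7·(-180) = -18
A3: 0.3·325 + 0.7·(-360) = -154.5
A4: 0.3·195 + 0.7·(-500) = -291.5
A5: 0.3·350 + 0.7·(-370) = -154
A6: 0.3·300 + 0.7·(-480) = -246
Highest Hurwicz score = -18 → A2.

A2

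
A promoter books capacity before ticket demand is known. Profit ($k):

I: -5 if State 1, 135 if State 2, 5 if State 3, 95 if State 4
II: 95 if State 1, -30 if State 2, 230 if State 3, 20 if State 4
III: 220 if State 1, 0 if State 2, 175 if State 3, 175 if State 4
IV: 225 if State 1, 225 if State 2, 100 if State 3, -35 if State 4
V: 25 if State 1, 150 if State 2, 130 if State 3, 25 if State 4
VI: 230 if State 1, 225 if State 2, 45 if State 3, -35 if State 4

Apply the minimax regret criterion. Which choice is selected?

V

Column bests: State 1=230, State 2=225, State 3=230, State 4=175.
I regrets: 235, 90, 225, 80 → max 235
II regrets: 135, 255, 0, 155 → max 255
III regrets: 10, 225, 55, 0 → max 225
IV regrets: 5, 0, 130, 210 → max 210
V regrets: 205, 75, 100, 150 → max 205
VI regrets: 0, 0, 185, 210 → max 210
Smallest max regret = 205 → V.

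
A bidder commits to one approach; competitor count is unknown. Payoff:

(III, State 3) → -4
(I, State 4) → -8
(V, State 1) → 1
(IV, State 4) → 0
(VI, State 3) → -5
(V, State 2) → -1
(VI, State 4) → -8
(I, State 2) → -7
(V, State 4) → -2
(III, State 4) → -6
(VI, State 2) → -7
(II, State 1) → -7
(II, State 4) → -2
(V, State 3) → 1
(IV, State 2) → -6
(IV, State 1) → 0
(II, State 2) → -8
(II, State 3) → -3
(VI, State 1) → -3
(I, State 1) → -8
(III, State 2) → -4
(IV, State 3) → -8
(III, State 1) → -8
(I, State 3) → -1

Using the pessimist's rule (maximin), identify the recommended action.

V

Row minima: I=-8, II=-8, III=-8, IV=-8, V=-2, VI=-8
Best worst-case = -2 → V.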